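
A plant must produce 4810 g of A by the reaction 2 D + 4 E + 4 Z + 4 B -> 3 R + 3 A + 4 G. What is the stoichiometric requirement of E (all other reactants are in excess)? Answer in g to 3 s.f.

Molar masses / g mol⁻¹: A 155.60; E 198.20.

8170 g

n(A) = 4810 / 155.60 = 30.91 mol
n(E) = (4/3) × 30.91 = 41.21 mol
mass = 41.21 × 198.20 = 8168 g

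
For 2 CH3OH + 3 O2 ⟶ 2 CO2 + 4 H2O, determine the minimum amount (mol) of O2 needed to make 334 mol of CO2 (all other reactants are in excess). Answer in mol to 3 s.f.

n(CO2) = 334.0 mol
n(O2) = (3/2) × 334.0 = 501.0 mol

501 mol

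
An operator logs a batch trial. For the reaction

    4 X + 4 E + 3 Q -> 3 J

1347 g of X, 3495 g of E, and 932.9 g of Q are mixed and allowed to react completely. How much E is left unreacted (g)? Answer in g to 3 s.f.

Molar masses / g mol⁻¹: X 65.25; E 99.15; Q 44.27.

1450 g

n(X) = 1347 / 65.25 = 20.64 mol
n(E) = 3495 / 99.15 = 35.25 mol
n(Q) = 932.9 / 44.27 = 21.07 mol
n/ν → X: 5.160, E: 8.813, Q: 7.023; X is limiting.
E consumed = (4/4) × 20.64 = 20.64 mol
E remaining = 35.25 − 20.64 = 14.61 mol
mass = 14.61 × 99.15 = 1449 g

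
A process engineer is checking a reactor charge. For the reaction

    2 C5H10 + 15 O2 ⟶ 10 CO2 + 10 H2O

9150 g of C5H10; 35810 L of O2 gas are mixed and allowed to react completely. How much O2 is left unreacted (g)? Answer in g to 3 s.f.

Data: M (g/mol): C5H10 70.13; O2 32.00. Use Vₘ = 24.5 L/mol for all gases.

15500 g

n(C5H10) = 9150 / 70.13 = 130.5 mol
n(O2) = 35810 / 24.5 = 1462 mol
n/ν for C5H10 = 130.5/2 = 65.25
n/ν for O2 = 1462/15 = 97.47
Smallest n/ν is C5H10 → limiting reagent.
O2 consumed = (15/2) × 130.5 = 978.8 mol
O2 remaining = 1462 − 978.8 = 483.2 mol
mass = 483.2 × 32.00 = 15460 g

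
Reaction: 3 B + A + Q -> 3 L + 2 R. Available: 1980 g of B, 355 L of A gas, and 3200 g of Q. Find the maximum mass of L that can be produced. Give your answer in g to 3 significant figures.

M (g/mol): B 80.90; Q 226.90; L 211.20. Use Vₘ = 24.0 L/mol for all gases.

n(B) = 1980 / 80.90 = 24.47 mol
n(A) = 355.0 / 24.0 = 14.79 mol
n(Q) = 3200 / 226.90 = 14.10 mol
n/ν → B: 8.157, A: 14.79, Q: 14.10; B is limiting.
n(L) = (3/3) × 24.47 = 24.47 mol
mass = 24.47 × 211.20 = 5168 g

5170 g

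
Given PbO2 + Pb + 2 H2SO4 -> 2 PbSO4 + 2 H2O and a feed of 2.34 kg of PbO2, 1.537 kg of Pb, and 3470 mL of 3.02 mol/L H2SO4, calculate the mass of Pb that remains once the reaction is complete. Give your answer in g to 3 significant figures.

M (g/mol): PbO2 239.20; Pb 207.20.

n(PbO2) = 2.340×1000 / 239.20 = 9.783 mol
n(Pb) = 1.537×1000 / 207.20 = 7.418 mol
n(H2SO4) = 3.02 × 3470/1000 = 10.48 mol
n/ν for PbO2 = 9.783/1 = 9.783
n/ν for Pb = 7.418/1 = 7.418
n/ν for H2SO4 = 10.48/2 = 5.240
Smallest n/ν is H2SO4 → limiting reagent.
Pb consumed = (1/2) × 10.48 = 5.240 mol
Pb remaining = 7.418 − 5.240 = 2.178 mol
mass = 2.178 × 207.20 = 451.3 g

451 g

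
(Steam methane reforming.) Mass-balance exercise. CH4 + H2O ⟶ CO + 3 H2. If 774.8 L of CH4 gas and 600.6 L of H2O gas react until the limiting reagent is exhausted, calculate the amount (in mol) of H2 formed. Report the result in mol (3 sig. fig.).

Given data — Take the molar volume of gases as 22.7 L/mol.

n(CH4) = 774.8 / 22.7 = 34.13 mol
n(H2O) = 600.6 / 22.7 = 26.46 mol
n/ν for CH4 = 34.13/1 = 34.13
n/ν for H2O = 26.46/1 = 26.46
Smallest n/ν is H2O → limiting reagent.
n(H2) = (3/1) × 26.46 = 79.38 mol

79.4 mol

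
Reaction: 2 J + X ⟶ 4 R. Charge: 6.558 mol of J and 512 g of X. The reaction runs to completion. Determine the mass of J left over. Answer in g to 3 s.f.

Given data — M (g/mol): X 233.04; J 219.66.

n(J) = 6.558 mol
n(X) = 512.0 / 233.04 = 2.197 mol
n/ν → J: 3.279, X: 2.197; X is limiting.
J consumed = (2/1) × 2.197 = 4.394 mol
J remaining = 6.558 − 4.394 = 2.164 mol
mass = 2.164 × 219.66 = 475.3 g

475 g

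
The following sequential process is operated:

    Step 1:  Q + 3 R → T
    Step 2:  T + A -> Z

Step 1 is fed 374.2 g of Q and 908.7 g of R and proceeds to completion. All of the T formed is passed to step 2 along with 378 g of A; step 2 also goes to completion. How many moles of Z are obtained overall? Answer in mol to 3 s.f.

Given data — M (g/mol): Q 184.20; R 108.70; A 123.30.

2.03 mol

Step 1:
n(Q) = 374.2 / 184.20 = 2.031 mol
n(R) = 908.7 / 108.70 = 8.360 mol
n/ν for Q = 2.031/1 = 2.031
n/ν for R = 8.360/3 = 2.787
Smallest n/ν is Q → limiting reagent.
n(T) produced = (1/1) × 2.031 = 2.031 mol
Step 2:
n(T) available = 2.031 mol
n(A) = 378.0 / 123.30 = 3.066 mol
n/ν for T = 2.031/1 = 2.031
n/ν for A = 3.066/1 = 3.066
Smallest n/ν is T → limiting reagent.
n(Z) = (1/1) × 2.031 = 2.031 mol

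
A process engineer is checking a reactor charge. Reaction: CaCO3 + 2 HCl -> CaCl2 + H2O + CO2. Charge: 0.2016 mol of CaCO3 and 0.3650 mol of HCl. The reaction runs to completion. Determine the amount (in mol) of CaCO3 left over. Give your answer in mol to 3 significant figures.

n(CaCO3) = 0.2016 mol
n(HCl) = 0.3650 mol
n/ν → CaCO3: 0.2016, HCl: 0.1825; HCl is limiting.
CaCO3 consumed = (1/2) × 0.3650 = 0.1825 mol
CaCO3 remaining = 0.2016 − 0.1825 = 0.01910 mol

0.0191 mol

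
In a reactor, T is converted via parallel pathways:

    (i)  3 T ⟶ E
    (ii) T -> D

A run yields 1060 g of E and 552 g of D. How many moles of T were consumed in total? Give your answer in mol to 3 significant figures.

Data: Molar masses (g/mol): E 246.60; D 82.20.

n(E) = 1060 / 246.60 = 4.298 mol
n(D) = 552 / 82.20 = 6.715 mol
n(T) via (i) = (3/1)×4.298 = 12.89 mol
n(T) via (ii) = (1/1)×6.715 = 6.715 mol
total n(T) = 12.89 + 6.715 = 19.61 mol

19.6 mol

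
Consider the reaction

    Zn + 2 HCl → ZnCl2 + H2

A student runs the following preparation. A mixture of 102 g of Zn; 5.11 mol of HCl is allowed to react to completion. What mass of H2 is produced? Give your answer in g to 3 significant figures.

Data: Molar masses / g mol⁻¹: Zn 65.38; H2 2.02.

n(Zn) = 102.0 / 65.38 = 1.560 mol
n(HCl) = 5.110 mol
n/ν → Zn: 1.560, HCl: 2.555; Zn is limiting.
n(H2) = (1/1) × 1.560 = 1.560 mol
mass = 1.560 × 2.02 = 3.151 g

3.15 g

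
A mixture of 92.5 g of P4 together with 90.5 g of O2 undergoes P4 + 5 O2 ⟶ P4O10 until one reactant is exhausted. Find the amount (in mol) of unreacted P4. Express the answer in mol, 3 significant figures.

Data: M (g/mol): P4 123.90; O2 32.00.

n(P4) = 92.50 / 123.90 = 0.7466 mol
n(O2) = 90.50 / 32.00 = 2.828 mol
n/ν for P4 = 0.7466/1 = 0.7466
n/ν for O2 = 2.828/5 = 0.5656
Smallest n/ν is O2 → limiting reagent.
P4 consumed = (1/5) × 2.828 = 0.5656 mol
P4 remaining = 0.7466 − 0.5656 = 0.1810 mol

0.181 mol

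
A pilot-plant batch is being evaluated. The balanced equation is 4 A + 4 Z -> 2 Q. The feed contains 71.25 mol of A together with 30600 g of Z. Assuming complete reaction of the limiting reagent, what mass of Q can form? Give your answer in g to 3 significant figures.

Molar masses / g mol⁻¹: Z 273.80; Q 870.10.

n(A) = 71.25 mol
n(Z) = 30600 / 273.80 = 111.8 mol
n/ν for A = 71.25/4 = 17.81
n/ν for Z = 111.8/4 = 27.95
Smallest n/ν is A → limiting reagent.
n(Q) = (2/4) × 71.25 = 35.63 mol
mass = 35.63 × 870.10 = 31000 g

31000 g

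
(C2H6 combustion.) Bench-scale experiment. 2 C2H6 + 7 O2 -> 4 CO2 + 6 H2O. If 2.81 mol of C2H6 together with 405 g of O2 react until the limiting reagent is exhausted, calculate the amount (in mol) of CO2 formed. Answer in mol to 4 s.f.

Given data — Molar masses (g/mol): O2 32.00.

n(C2H6) = 2.810 mol
n(O2) = 405.0 / 32.00 = 12.66 mol
n/ν for C2H6 = 2.810/2 = 1.405
n/ν for O2 = 12.66/7 = 1.809
Smallest n/ν is C2H6 → limiting reagent.
n(CO2) = (4/2) × 2.810 = 5.620 mol

5.620 mol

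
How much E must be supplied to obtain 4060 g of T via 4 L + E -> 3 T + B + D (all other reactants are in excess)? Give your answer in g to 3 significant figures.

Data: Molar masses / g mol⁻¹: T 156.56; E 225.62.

1950 g

n(T) = 4060 / 156.56 = 25.93 mol
n(E) = (1/3) × 25.93 = 8.643 mol
mass = 8.643 × 225.62 = 1950 g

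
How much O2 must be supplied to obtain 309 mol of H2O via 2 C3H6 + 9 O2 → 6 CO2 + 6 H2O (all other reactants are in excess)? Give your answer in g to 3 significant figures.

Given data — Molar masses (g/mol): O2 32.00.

n(H2O) = 309.0 mol
n(O2) = (9/6) × 309.0 = 463.5 mol
mass = 463.5 × 32.00 = 14830 g

14800 g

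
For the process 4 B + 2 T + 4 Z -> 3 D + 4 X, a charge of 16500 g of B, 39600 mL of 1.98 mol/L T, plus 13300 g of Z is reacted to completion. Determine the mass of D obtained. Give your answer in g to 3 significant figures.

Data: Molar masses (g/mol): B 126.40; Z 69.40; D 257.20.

25200 g

n(B) = 16500 / 126.40 = 130.5 mol
n(T) = 1.98 × 39600/1000 = 78.41 mol
n(Z) = 13300 / 69.40 = 191.6 mol
n/ν for B = 130.5/4 = 32.63
n/ν for T = 78.41/2 = 39.21
n/ν for Z = 191.6/4 = 47.90
Smallest n/ν is B → limiting reagent.
n(D) = (3/4) × 130.5 = 97.88 mol
mass = 97.88 × 257.20 = 25170 g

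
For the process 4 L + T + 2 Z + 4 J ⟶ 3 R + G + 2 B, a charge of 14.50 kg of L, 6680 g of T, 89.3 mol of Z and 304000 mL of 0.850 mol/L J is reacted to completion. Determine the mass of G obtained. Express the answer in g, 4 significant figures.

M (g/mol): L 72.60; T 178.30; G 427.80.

16030 g

n(L) = 14.50×1000 / 72.60 = 199.7 mol
n(T) = 6680 / 178.30 = 37.46 mol
n(Z) = 89.30 mol
n(J) = 0.850 × 304000/1000 = 258.4 mol
n/ν for L = 199.7/4 = 49.93
n/ν for T = 37.46/1 = 37.46
n/ν for Z = 89.30/2 = 44.65
n/ν for J = 258.4/4 = 64.60
Smallest n/ν is T → limiting reagent.
n(G) = (1/1) × 37.46 = 37.46 mol
mass = 37.46 × 427.80 = 16030 g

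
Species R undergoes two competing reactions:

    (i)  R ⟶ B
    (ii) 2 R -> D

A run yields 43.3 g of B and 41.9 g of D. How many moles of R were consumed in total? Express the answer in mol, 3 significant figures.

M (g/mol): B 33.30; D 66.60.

2.56 mol

n(B) = 43.3 / 33.30 = 1.300 mol
n(D) = 41.9 / 66.60 = 0.6291 mol
n(R) via (i) = (1/1)×1.300 = 1.300 mol
n(R) via (ii) = (2/1)×0.6291 = 1.258 mol
total n(R) = 1.300 + 1.258 = 2.558 mol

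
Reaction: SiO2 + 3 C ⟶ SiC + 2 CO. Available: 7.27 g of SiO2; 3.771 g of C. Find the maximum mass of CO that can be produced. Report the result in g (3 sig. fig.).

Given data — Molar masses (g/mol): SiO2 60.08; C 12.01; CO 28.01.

n(SiO2) = 7.270 / 60.08 = 0.1210 mol
n(C) = 3.771 / 12.01 = 0.3140 mol
n/ν → SiO2: 0.1210, C: 0.1047; C is limiting.
n(CO) = (2/3) × 0.3140 = 0.2093 mol
mass = 0.2093 × 28.01 = 5.862 g

5.86 g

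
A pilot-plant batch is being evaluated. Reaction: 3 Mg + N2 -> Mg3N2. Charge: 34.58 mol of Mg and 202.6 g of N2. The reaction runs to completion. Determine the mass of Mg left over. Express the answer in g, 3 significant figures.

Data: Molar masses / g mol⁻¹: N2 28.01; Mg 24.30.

n(Mg) = 34.58 mol
n(N2) = 202.6 / 28.01 = 7.233 mol
n/ν for Mg = 34.58/3 = 11.53
n/ν for N2 = 7.233/1 = 7.233
Smallest n/ν is N2 → limiting reagent.
Mg consumed = (3/1) × 7.233 = 21.70 mol
Mg remaining = 34.58 − 21.70 = 12.88 mol
mass = 12.88 × 24.30 = 313.0 g

313 g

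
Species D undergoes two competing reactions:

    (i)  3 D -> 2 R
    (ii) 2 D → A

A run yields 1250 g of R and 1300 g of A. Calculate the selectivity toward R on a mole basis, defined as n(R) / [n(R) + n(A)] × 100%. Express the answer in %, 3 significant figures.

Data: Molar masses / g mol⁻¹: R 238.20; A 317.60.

56.2 %

n(R) = 1250 / 238.20 = 5.248 mol
n(A) = 1300 / 317.60 = 4.093 mol
selectivity = 5.248/(5.248+4.093) × 100 = 56.18 %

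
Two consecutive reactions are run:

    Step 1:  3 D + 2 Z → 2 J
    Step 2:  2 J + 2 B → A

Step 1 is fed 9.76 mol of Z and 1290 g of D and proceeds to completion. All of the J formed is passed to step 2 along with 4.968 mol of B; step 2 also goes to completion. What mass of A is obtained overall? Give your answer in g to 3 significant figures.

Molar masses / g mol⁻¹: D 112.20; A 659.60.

Step 1:
n(Z) = 9.760 mol
n(D) = 1290 / 112.20 = 11.50 mol
n/ν for Z = 9.760/2 = 4.880
n/ν for D = 11.50/3 = 3.833
Smallest n/ν is D → limiting reagent.
n(J) produced = (2/3) × 11.50 = 7.667 mol
Step 2:
n(J) available = 7.667 mol
n(B) = 4.968 mol
n/ν for J = 7.667/2 = 3.834
n/ν for B = 4.968/2 = 2.484
Smallest n/ν is B → limiting reagent.
n(A) = (1/2) × 4.968 = 2.484 mol
mass = 2.484 × 659.60 = 1638 g

1640 g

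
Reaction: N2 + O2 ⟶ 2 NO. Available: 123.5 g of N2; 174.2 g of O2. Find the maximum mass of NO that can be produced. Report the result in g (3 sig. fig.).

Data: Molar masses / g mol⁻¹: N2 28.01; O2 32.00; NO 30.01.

n(N2) = 123.5 / 28.01 = 4.409 mol
n(O2) = 174.2 / 32.00 = 5.444 mol
n/ν → N2: 4.409, O2: 5.444; N2 is limiting.
n(NO) = (2/1) × 4.409 = 8.818 mol
mass = 8.818 × 30.01 = 264.6 g

265 g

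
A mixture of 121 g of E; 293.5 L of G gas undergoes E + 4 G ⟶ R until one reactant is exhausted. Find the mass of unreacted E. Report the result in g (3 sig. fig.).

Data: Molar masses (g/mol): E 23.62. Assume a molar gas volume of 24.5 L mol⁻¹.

n(E) = 121.0 / 23.62 = 5.123 mol
n(G) = 293.5 / 24.5 = 11.98 mol
n/ν → E: 5.123, G: 2.995; G is limiting.
E consumed = (1/4) × 11.98 = 2.995 mol
E remaining = 5.123 − 2.995 = 2.128 mol
mass = 2.128 × 23.62 = 50.26 g

50.3 g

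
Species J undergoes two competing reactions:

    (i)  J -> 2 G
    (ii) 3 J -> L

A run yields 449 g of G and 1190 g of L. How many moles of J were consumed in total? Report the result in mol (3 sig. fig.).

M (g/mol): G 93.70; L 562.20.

n(G) = 449 / 93.70 = 4.792 mol
n(L) = 1190 / 562.20 = 2.117 mol
n(J) via (i) = (1/2)×4.792 = 2.396 mol
n(J) via (ii) = (3/1)×2.117 = 6.351 mol
total n(J) = 2.396 + 6.351 = 8.747 mol

8.75 mol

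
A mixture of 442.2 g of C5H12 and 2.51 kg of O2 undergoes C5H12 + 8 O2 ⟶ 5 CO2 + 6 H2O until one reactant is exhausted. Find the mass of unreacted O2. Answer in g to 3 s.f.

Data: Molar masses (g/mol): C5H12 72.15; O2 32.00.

941 g

n(C5H12) = 442.2 / 72.15 = 6.129 mol
n(O2) = 2.510×1000 / 32.00 = 78.44 mol
n/ν → C5H12: 6.129, O2: 9.805; C5H12 is limiting.
O2 consumed = (8/1) × 6.129 = 49.03 mol
O2 remaining = 78.44 − 49.03 = 29.41 mol
mass = 29.41 × 32.00 = 941.1 g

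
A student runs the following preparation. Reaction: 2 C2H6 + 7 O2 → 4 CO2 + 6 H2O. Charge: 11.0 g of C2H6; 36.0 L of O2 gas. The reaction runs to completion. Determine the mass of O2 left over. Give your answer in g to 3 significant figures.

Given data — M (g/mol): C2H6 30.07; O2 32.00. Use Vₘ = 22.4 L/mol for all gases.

10.5 g

n(C2H6) = 11.00 / 30.07 = 0.3658 mol
n(O2) = 36.00 / 22.4 = 1.607 mol
n/ν for C2H6 = 0.3658/2 = 0.1829
n/ν for O2 = 1.607/7 = 0.2296
Smallest n/ν is C2H6 → limiting reagent.
O2 consumed = (7/2) × 0.3658 = 1.280 mol
O2 remaining = 1.607 − 1.280 = 0.3270 mol
mass = 0.3270 × 32.00 = 10.46 g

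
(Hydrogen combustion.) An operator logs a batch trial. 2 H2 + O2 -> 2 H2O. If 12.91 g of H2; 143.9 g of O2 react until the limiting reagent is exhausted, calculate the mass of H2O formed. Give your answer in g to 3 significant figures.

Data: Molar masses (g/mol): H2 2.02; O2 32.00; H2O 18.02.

115 g

n(H2) = 12.91 / 2.02 = 6.391 mol
n(O2) = 143.9 / 32.00 = 4.497 mol
n/ν for H2 = 6.391/2 = 3.196
n/ν for O2 = 4.497/1 = 4.497
Smallest n/ν is H2 → limiting reagent.
n(H2O) = (2/2) × 6.391 = 6.391 mol
mass = 6.391 × 18.02 = 115.2 g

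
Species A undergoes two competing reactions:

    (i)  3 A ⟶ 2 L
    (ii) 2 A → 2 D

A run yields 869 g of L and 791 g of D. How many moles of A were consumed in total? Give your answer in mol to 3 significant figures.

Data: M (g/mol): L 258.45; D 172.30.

9.63 mol

n(L) = 869 / 258.45 = 3.362 mol
n(D) = 791 / 172.30 = 4.591 mol
n(A) via (i) = (3/2)×3.362 = 5.043 mol
n(A) via (ii) = (2/2)×4.591 = 4.591 mol
total n(A) = 5.043 + 4.591 = 9.634 mol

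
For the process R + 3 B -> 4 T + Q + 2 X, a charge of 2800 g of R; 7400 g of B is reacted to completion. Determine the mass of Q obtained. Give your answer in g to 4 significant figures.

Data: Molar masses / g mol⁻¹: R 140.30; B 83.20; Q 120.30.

2401 g

n(R) = 2800 / 140.30 = 19.96 mol
n(B) = 7400 / 83.20 = 88.94 mol
n/ν for R = 19.96/1 = 19.96
n/ν for B = 88.94/3 = 29.65
Smallest n/ν is R → limiting reagent.
n(Q) = (1/1) × 19.96 = 19.96 mol
mass = 19.96 × 120.30 = 2401 g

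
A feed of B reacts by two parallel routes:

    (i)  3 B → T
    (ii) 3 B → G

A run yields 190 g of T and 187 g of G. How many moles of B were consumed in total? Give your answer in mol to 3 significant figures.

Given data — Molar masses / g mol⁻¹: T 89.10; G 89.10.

n(T) = 190 / 89.10 = 2.132 mol
n(G) = 187 / 89.10 = 2.099 mol
n(B) via (i) = (3/1)×2.132 = 6.396 mol
n(B) via (ii) = (3/1)×2.099 = 6.297 mol
total n(B) = 6.396 + 6.297 = 12.69 mol

12.7 mol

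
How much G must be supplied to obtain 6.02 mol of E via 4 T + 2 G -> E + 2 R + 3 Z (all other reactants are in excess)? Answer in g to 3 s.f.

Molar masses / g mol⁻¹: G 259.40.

n(E) = 6.020 mol
n(G) = (2/1) × 6.020 = 12.04 mol
mass = 12.04 × 259.40 = 3123 g

3120 g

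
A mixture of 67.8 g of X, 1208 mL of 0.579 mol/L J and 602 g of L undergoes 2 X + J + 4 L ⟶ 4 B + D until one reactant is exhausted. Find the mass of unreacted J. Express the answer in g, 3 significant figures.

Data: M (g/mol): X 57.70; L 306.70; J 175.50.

36.6 g

n(X) = 67.80 / 57.70 = 1.175 mol
n(J) = 0.579 × 1208/1000 = 0.6994 mol
n(L) = 602.0 / 306.70 = 1.963 mol
n/ν for X = 1.175/2 = 0.5875
n/ν for J = 0.6994/1 = 0.6994
n/ν for L = 1.963/4 = 0.4908
Smallest n/ν is L → limiting reagent.
J consumed = (1/4) × 1.963 = 0.4908 mol
J remaining = 0.6994 − 0.4908 = 0.2086 mol
mass = 0.2086 × 175.50 = 36.61 g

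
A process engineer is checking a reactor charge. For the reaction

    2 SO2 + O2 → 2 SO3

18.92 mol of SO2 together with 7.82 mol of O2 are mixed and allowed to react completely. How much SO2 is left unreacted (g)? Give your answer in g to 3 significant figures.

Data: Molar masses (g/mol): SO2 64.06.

n(SO2) = 18.92 mol
n(O2) = 7.820 mol
n/ν → SO2: 9.460, O2: 7.820; O2 is limiting.
SO2 consumed = (2/1) × 7.820 = 15.64 mol
SO2 remaining = 18.92 − 15.64 = 3.280 mol
mass = 3.280 × 64.06 = 210.1 g

210 g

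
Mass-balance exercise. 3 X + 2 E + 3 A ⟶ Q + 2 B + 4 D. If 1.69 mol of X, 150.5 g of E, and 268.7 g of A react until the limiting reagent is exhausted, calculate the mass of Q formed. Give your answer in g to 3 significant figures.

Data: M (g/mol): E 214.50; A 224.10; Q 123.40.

n(X) = 1.690 mol
n(E) = 150.5 / 214.50 = 0.7016 mol
n(A) = 268.7 / 224.10 = 1.199 mol
n/ν for X = 1.690/3 = 0.5633
n/ν for E = 0.7016/2 = 0.3508
n/ν for A = 1.199/3 = 0.3997
Smallest n/ν is E → limiting reagent.
n(Q) = (1/2) × 0.7016 = 0.3508 mol
mass = 0.3508 × 123.40 = 43.29 g

43.3 g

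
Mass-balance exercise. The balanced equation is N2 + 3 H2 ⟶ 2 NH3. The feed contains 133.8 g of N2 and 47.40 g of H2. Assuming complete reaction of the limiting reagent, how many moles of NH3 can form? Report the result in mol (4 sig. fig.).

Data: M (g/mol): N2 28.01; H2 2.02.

n(N2) = 133.8 / 28.01 = 4.777 mol
n(H2) = 47.40 / 2.02 = 23.47 mol
n/ν for N2 = 4.777/1 = 4.777
n/ν for H2 = 23.47/3 = 7.823
Smallest n/ν is N2 → limiting reagent.
n(NH3) = (2/1) × 4.777 = 9.554 mol

9.554 mol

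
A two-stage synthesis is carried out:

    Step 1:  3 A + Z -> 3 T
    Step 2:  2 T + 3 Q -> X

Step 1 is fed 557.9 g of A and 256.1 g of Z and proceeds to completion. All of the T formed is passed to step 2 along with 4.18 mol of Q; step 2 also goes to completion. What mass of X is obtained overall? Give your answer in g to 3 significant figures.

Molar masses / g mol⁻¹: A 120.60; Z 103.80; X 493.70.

688 g

Step 1:
n(A) = 557.9 / 120.60 = 4.626 mol
n(Z) = 256.1 / 103.80 = 2.467 mol
n/ν for A = 4.626/3 = 1.542
n/ν for Z = 2.467/1 = 2.467
Smallest n/ν is A → limiting reagent.
n(T) produced = (3/3) × 4.626 = 4.626 mol
Step 2:
n(T) available = 4.626 mol
n(Q) = 4.180 mol
n/ν for T = 4.626/2 = 2.313
n/ν for Q = 4.180/3 = 1.393
Smallest n/ν is Q → limiting reagent.
n(X) = (1/3) × 4.180 = 1.393 mol
mass = 1.393 × 493.70 = 687.7 g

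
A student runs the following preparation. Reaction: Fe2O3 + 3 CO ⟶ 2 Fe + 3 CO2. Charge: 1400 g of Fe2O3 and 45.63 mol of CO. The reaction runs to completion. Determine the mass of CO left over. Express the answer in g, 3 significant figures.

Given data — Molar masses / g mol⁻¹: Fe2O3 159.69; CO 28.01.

541 g

n(Fe2O3) = 1400 / 159.69 = 8.767 mol
n(CO) = 45.63 mol
n/ν → Fe2O3: 8.767, CO: 15.21; Fe2O3 is limiting.
CO consumed = (3/1) × 8.767 = 26.30 mol
CO remaining = 45.63 − 26.30 = 19.33 mol
mass = 19.33 × 28.01 = 541.4 g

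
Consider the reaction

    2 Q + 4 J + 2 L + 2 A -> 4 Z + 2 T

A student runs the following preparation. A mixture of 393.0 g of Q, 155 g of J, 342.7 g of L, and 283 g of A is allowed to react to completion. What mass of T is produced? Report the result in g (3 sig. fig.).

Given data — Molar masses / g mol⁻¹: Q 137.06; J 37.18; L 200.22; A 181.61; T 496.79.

n(Q) = 393.0 / 137.06 = 2.867 mol
n(J) = 155.0 / 37.18 = 4.169 mol
n(L) = 342.7 / 200.22 = 1.712 mol
n(A) = 283.0 / 181.61 = 1.558 mol
n/ν → Q: 1.434, J: 1.042, L: 0.8560, A: 0.7790; A is limiting.
n(T) = (2/2) × 1.558 = 1.558 mol
mass = 1.558 × 496.79 = 774.0 g

774 g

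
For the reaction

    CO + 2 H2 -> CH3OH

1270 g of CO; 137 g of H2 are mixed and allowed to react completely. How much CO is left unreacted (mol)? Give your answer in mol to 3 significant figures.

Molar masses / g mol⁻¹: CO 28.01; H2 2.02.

n(CO) = 1270 / 28.01 = 45.34 mol
n(H2) = 137.0 / 2.02 = 67.82 mol
n/ν for CO = 45.34/1 = 45.34
n/ν for H2 = 67.82/2 = 33.91
Smallest n/ν is H2 → limiting reagent.
CO consumed = (1/2) × 67.82 = 33.91 mol
CO remaining = 45.34 − 33.91 = 11.43 mol

11.4 mol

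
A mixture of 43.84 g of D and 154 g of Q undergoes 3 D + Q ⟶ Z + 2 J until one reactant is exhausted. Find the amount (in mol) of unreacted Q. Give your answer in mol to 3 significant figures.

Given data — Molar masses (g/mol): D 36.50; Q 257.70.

n(D) = 43.84 / 36.50 = 1.201 mol
n(Q) = 154.0 / 257.70 = 0.5976 mol
n/ν for D = 1.201/3 = 0.4003
n/ν for Q = 0.5976/1 = 0.5976
Smallest n/ν is D → limiting reagent.
Q consumed = (1/3) × 1.201 = 0.4003 mol
Q remaining = 0.5976 − 0.4003 = 0.1973 mol

0.197 mol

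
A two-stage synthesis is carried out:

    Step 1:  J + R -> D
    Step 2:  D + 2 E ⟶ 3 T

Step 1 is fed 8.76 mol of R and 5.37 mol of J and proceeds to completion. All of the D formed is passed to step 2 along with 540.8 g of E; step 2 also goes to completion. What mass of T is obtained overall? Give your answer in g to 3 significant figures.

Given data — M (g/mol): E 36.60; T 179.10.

2890 g

Step 1:
n(R) = 8.760 mol
n(J) = 5.370 mol
n/ν → R: 8.760, J: 5.370; J is limiting.
n(D) produced = (1/1) × 5.370 = 5.370 mol
Step 2:
n(D) available = 5.370 mol
n(E) = 540.8 / 36.60 = 14.78 mol
n/ν → D: 5.370, E: 7.390; D is limiting.
n(T) = (3/1) × 5.370 = 16.11 mol
mass = 16.11 × 179.10 = 2885 g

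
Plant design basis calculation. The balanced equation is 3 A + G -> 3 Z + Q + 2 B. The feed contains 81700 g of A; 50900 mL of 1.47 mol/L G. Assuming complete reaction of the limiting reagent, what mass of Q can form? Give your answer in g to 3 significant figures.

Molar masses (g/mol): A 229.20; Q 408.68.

n(A) = 81700 / 229.20 = 356.5 mol
n(G) = 1.47 × 50900/1000 = 74.82 mol
n/ν → A: 118.8, G: 74.82; G is limiting.
n(Q) = (1/1) × 74.82 = 74.82 mol
mass = 74.82 × 408.68 = 30580 g

30600 g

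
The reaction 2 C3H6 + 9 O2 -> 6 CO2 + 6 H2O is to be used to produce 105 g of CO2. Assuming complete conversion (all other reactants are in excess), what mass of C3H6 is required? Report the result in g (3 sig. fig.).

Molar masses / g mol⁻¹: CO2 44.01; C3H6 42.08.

n(CO2) = 105 / 44.01 = 2.386 mol
n(C3H6) = (2/6) × 2.386 = 0.7953 mol
mass = 0.7953 × 42.08 = 33.47 g

33.5 g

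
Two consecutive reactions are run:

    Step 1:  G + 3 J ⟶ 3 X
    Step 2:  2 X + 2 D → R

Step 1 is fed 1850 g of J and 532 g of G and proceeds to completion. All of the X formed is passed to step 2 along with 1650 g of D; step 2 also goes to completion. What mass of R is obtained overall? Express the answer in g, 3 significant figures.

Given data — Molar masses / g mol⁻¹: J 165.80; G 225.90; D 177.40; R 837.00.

2960 g

Step 1:
n(J) = 1850 / 165.80 = 11.16 mol
n(G) = 532.0 / 225.90 = 2.355 mol
n/ν → J: 3.720, G: 2.355; G is limiting.
n(X) produced = (3/1) × 2.355 = 7.065 mol
Step 2:
n(X) available = 7.065 mol
n(D) = 1650 / 177.40 = 9.301 mol
n/ν → X: 3.533, D: 4.651; X is limiting.
n(R) = (1/2) × 7.065 = 3.533 mol
mass = 3.533 × 837.00 = 2957 g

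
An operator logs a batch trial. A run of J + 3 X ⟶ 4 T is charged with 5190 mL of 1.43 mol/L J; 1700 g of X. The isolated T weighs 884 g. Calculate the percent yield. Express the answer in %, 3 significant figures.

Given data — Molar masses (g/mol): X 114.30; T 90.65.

n(J) = 1.43 × 5190/1000 = 7.422 mol
n(X) = 1700 / 114.30 = 14.87 mol
n/ν for J = 7.422/1 = 7.422
n/ν for X = 14.87/3 = 4.957
Smallest n/ν is X → limiting reagent.
theoretical n(T) = (4/3) × 14.87 = 19.83 mol → 1798 g
% yield = 884 / 1798 × 100 = 49.17 %

49.2 %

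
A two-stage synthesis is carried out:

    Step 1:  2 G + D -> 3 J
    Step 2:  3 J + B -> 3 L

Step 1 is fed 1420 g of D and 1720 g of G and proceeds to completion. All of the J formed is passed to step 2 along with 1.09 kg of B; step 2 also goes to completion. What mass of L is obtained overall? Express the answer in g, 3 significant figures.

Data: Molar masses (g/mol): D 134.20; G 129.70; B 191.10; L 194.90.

3340 g

Step 1:
n(D) = 1420 / 134.20 = 10.58 mol
n(G) = 1720 / 129.70 = 13.26 mol
n/ν → D: 10.58, G: 6.630; G is limiting.
n(J) produced = (3/2) × 13.26 = 19.89 mol
Step 2:
n(J) available = 19.89 mol
n(B) = 1.090×1000 / 191.10 = 5.704 mol
n/ν → J: 6.630, B: 5.704; B is limiting.
n(L) = (3/1) × 5.704 = 17.11 mol
mass = 17.11 × 194.90 = 3335 g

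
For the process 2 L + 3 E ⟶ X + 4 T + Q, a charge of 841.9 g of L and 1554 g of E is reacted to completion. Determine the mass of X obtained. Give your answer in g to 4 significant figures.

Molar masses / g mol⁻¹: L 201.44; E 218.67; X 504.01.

1053 g

n(L) = 841.9 / 201.44 = 4.179 mol
n(E) = 1554 / 218.67 = 7.107 mol
n/ν for L = 4.179/2 = 2.090
n/ν for E = 7.107/3 = 2.369
Smallest n/ν is L → limiting reagent.
n(X) = (1/2) × 4.179 = 2.090 mol
mass = 2.090 × 504.01 = 1053 g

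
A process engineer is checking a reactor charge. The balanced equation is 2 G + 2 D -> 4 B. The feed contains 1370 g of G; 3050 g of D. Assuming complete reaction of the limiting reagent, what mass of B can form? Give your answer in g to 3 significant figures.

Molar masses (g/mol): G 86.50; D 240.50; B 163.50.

n(G) = 1370 / 86.50 = 15.84 mol
n(D) = 3050 / 240.50 = 12.68 mol
n/ν for G = 15.84/2 = 7.920
n/ν for D = 12.68/2 = 6.340
Smallest n/ν is D → limiting reagent.
n(B) = (4/2) × 12.68 = 25.36 mol
mass = 25.36 × 163.50 = 4146 g

4150 g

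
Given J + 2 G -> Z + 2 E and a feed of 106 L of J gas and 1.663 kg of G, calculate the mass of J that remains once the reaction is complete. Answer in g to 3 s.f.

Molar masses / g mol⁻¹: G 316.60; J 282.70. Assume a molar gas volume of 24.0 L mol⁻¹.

506 g

n(J) = 106.0 / 24.0 = 4.417 mol
n(G) = 1.663×1000 / 316.60 = 5.253 mol
n/ν for J = 4.417/1 = 4.417
n/ν for G = 5.253/2 = 2.627
Smallest n/ν is G → limiting reagent.
J consumed = (1/2) × 5.253 = 2.627 mol
J remaining = 4.417 − 2.627 = 1.790 mol
mass = 1.790 × 282.70 = 506.0 g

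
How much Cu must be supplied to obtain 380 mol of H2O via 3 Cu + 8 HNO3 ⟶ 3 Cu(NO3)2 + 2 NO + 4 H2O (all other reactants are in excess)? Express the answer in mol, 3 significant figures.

285 mol

n(H2O) = 380.0 mol
n(Cu) = (3/4) × 380.0 = 285.0 mol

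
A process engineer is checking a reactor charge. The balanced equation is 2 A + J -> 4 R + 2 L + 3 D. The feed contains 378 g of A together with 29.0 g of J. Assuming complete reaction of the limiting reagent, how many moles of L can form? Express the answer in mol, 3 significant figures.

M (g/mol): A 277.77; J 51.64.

n(A) = 378.0 / 277.77 = 1.361 mol
n(J) = 29.00 / 51.64 = 0.5616 mol
n/ν → A: 0.6805, J: 0.5616; J is limiting.
n(L) = (2/1) × 0.5616 = 1.123 mol

1.12 mol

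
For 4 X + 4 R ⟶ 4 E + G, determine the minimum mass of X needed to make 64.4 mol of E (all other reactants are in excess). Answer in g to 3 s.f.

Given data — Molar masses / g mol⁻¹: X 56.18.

n(E) = 64.40 mol
n(X) = (4/4) × 64.40 = 64.40 mol
mass = 64.40 × 56.18 = 3618 g

3620 g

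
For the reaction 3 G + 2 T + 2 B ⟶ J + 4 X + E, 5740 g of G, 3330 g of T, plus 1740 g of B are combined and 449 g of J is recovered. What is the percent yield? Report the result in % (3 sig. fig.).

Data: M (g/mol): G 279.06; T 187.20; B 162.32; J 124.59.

n(G) = 5740 / 279.06 = 20.57 mol
n(T) = 3330 / 187.20 = 17.79 mol
n(B) = 1740 / 162.32 = 10.72 mol
n/ν → G: 6.857, T: 8.895, B: 5.360; B is limiting.
theoretical n(J) = (1/2) × 10.72 = 5.360 mol → 667.8 g
% yield = 449 / 667.8 × 100 = 67.24 %

67.2 %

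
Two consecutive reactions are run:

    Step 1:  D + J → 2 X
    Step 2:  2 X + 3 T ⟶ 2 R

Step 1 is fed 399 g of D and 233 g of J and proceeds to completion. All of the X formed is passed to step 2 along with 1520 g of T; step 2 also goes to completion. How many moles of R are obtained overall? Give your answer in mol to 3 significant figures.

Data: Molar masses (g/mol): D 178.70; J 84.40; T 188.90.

4.47 mol

Step 1:
n(D) = 399.0 / 178.70 = 2.233 mol
n(J) = 233.0 / 84.40 = 2.761 mol
n/ν for D = 2.233/1 = 2.233
n/ν for J = 2.761/1 = 2.761
Smallest n/ν is D → limiting reagent.
n(X) produced = (2/1) × 2.233 = 4.466 mol
Step 2:
n(X) available = 4.466 mol
n(T) = 1520 / 188.90 = 8.047 mol
n/ν for X = 4.466/2 = 2.233
n/ν for T = 8.047/3 = 2.682
Smallest n/ν is X → limiting reagent.
n(R) = (2/2) × 4.466 = 4.466 mol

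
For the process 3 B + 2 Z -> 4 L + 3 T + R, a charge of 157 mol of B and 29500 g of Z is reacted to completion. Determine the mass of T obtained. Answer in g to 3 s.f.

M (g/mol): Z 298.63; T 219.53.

32500 g

n(B) = 157.0 mol
n(Z) = 29500 / 298.63 = 98.78 mol
n/ν for B = 157.0/3 = 52.33
n/ν for Z = 98.78/2 = 49.39
Smallest n/ν is Z → limiting reagent.
n(T) = (3/2) × 98.78 = 148.2 mol
mass = 148.2 × 219.53 = 32530 g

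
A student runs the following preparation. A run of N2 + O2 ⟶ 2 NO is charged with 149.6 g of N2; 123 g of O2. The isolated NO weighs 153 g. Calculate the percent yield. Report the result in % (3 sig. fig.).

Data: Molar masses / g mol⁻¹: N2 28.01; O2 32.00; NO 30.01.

66.3 %

n(N2) = 149.6 / 28.01 = 5.341 mol
n(O2) = 123.0 / 32.00 = 3.844 mol
n/ν for N2 = 5.341/1 = 5.341
n/ν for O2 = 3.844/1 = 3.844
Smallest n/ν is O2 → limiting reagent.
theoretical n(NO) = (2/1) × 3.844 = 7.688 mol → 230.7 g
% yield = 153 / 230.7 × 100 = 66.32 %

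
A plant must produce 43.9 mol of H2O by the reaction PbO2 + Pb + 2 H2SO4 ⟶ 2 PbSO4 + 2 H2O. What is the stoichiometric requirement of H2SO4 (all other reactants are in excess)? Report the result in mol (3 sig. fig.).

n(H2O) = 43.90 mol
n(H2SO4) = (2/2) × 43.90 = 43.90 mol

43.9 mol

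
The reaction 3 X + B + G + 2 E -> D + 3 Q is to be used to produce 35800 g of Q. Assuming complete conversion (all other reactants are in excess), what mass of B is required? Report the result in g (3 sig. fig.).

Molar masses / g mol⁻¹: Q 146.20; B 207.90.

17000 g

n(Q) = 35800 / 146.20 = 244.9 mol
n(B) = (1/3) × 244.9 = 81.63 mol
mass = 81.63 × 207.90 = 16970 g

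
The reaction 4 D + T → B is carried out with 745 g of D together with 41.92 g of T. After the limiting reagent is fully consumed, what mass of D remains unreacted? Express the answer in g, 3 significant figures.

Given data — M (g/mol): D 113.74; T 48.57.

352 g

n(D) = 745.0 / 113.74 = 6.550 mol
n(T) = 41.92 / 48.57 = 0.8631 mol
n/ν → D: 1.638, T: 0.8631; T is limiting.
D consumed = (4/1) × 0.8631 = 3.452 mol
D remaining = 6.550 − 3.452 = 3.098 mol
mass = 3.098 × 113.74 = 352.4 g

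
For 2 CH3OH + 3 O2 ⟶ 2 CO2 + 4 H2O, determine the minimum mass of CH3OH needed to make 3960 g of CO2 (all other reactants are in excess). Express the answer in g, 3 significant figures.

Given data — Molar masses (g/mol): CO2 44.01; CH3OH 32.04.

2880 g

n(CO2) = 3960 / 44.01 = 89.98 mol
n(CH3OH) = (2/2) × 89.98 = 89.98 mol
mass = 89.98 × 32.04 = 2883 g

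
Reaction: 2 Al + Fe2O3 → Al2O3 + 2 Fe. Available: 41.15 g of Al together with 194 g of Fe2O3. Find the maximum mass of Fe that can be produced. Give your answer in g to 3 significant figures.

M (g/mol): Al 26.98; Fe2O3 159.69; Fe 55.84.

n(Al) = 41.15 / 26.98 = 1.525 mol
n(Fe2O3) = 194.0 / 159.69 = 1.215 mol
n/ν for Al = 1.525/2 = 0.7625
n/ν for Fe2O3 = 1.215/1 = 1.215
Smallest n/ν is Al → limiting reagent.
n(Fe) = (2/2) × 1.525 = 1.525 mol
mass = 1.525 × 55.84 = 85.16 g

85.2 g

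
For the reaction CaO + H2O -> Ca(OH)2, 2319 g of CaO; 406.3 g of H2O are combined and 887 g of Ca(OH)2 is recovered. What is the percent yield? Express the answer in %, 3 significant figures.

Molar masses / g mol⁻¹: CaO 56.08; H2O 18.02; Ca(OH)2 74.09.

53.1 %

n(CaO) = 2319 / 56.08 = 41.35 mol
n(H2O) = 406.3 / 18.02 = 22.55 mol
n/ν → CaO: 41.35, H2O: 22.55; H2O is limiting.
theoretical n(Ca(OH)2) = (1/1) × 22.55 = 22.55 mol → 1671 g
% yield = 887 / 1671 × 100 = 53.08 %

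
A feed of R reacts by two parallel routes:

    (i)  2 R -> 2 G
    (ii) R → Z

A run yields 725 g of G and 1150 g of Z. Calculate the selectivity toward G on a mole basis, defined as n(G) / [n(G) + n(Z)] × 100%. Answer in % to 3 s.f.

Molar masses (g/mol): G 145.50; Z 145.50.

n(G) = 725 / 145.50 = 4.983 mol
n(Z) = 1150 / 145.50 = 7.904 mol
selectivity = 4.983/(4.983+7.904) × 100 = 38.67 %

38.7 %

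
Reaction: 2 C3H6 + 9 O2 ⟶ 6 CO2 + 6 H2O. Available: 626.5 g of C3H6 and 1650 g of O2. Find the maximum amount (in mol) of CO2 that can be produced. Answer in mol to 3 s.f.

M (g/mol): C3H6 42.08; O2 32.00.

n(C3H6) = 626.5 / 42.08 = 14.89 mol
n(O2) = 1650 / 32.00 = 51.56 mol
n/ν for C3H6 = 14.89/2 = 7.445
n/ν for O2 = 51.56/9 = 5.729
Smallest n/ν is O2 → limiting reagent.
n(CO2) = (6/9) × 51.56 = 34.37 mol

34.4 mol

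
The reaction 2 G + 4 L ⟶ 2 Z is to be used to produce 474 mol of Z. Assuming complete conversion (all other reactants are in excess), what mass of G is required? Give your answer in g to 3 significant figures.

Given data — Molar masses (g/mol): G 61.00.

28900 g

n(Z) = 474.0 mol
n(G) = (2/2) × 474.0 = 474.0 mol
mass = 474.0 × 61.00 = 28910 g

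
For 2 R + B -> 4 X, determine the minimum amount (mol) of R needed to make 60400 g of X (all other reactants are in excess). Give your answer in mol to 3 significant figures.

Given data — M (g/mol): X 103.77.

291 mol

n(X) = 60400 / 103.77 = 582.1 mol
n(R) = (2/4) × 582.1 = 291.1 mol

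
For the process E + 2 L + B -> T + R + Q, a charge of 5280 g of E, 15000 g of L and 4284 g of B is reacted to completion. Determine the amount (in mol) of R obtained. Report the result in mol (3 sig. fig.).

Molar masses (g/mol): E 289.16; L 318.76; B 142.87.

n(E) = 5280 / 289.16 = 18.26 mol
n(L) = 15000 / 318.76 = 47.06 mol
n(B) = 4284 / 142.87 = 29.99 mol
n/ν for E = 18.26/1 = 18.26
n/ν for L = 47.06/2 = 23.53
n/ν for B = 29.99/1 = 29.99
Smallest n/ν is E → limiting reagent.
n(R) = (1/1) × 18.26 = 18.26 mol

18.3 mol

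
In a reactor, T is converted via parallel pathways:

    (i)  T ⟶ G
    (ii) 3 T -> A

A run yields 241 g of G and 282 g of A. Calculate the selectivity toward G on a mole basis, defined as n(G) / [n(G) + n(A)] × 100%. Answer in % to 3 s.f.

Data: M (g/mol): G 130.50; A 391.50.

n(G) = 241 / 130.50 = 1.847 mol
n(A) = 282 / 391.50 = 0.7203 mol
selectivity = 1.847/(1.847+0.7203) × 100 = 71.94 %

71.9 %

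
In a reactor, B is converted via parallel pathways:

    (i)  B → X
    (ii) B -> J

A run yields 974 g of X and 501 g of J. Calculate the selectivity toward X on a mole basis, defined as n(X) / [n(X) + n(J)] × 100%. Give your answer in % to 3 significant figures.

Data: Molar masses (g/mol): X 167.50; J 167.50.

66.0 %

n(X) = 974 / 167.50 = 5.815 mol
n(J) = 501 / 167.50 = 2.991 mol
selectivity = 5.815/(5.815+2.991) × 100 = 66.03 %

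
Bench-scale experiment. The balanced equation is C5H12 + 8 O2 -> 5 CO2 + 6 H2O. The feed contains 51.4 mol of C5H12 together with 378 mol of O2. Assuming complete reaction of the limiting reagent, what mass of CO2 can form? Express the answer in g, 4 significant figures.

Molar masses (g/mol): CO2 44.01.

n(C5H12) = 51.40 mol
n(O2) = 378.0 mol
n/ν for C5H12 = 51.40/1 = 51.40
n/ν for O2 = 378.0/8 = 47.25
Smallest n/ν is O2 → limiting reagent.
n(CO2) = (5/8) × 378.0 = 236.3 mol
mass = 236.3 × 44.01 = 10400 g

10400 g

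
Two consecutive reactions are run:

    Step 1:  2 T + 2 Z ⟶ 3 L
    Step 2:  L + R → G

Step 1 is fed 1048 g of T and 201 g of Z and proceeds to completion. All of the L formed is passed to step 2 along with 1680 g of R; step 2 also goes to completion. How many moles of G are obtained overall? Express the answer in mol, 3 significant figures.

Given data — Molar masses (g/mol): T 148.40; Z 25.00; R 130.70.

10.6 mol

Step 1:
n(T) = 1048 / 148.40 = 7.062 mol
n(Z) = 201.0 / 25.00 = 8.040 mol
n/ν for T = 7.062/2 = 3.531
n/ν for Z = 8.040/2 = 4.020
Smallest n/ν is T → limiting reagent.
n(L) produced = (3/2) × 7.062 = 10.59 mol
Step 2:
n(L) available = 10.59 mol
n(R) = 1680 / 130.70 = 12.85 mol
n/ν for L = 10.59/1 = 10.59
n/ν for R = 12.85/1 = 12.85
Smallest n/ν is L → limiting reagent.
n(G) = (1/1) × 10.59 = 10.59 mol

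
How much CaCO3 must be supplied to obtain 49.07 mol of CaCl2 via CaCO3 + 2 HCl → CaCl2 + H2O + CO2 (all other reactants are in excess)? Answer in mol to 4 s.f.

n(CaCl2) = 49.07 mol
n(CaCO3) = (1/1) × 49.07 = 49.07 mol

49.07 mol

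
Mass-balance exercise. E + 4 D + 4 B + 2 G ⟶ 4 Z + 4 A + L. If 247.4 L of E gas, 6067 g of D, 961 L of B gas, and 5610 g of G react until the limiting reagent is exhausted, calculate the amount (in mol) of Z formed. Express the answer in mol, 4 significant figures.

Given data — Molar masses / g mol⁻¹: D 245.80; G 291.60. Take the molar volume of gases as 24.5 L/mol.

n(E) = 247.4 / 24.5 = 10.10 mol
n(D) = 6067 / 245.80 = 24.68 mol
n(B) = 961.0 / 24.5 = 39.22 mol
n(G) = 5610 / 291.60 = 19.24 mol
n/ν → E: 10.10, D: 6.170, B: 9.805, G: 9.620; D is limiting.
n(Z) = (4/4) × 24.68 = 24.68 mol

24.68 mol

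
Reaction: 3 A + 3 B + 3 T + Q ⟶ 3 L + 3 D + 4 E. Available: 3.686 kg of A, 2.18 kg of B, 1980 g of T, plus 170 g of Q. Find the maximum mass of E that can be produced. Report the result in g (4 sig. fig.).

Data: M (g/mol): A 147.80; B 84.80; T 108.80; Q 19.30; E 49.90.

n(A) = 3.686×1000 / 147.80 = 24.94 mol
n(B) = 2.180×1000 / 84.80 = 25.71 mol
n(T) = 1980 / 108.80 = 18.20 mol
n(Q) = 170.0 / 19.30 = 8.808 mol
n/ν for A = 24.94/3 = 8.313
n/ν for B = 25.71/3 = 8.570
n/ν for T = 18.20/3 = 6.067
n/ν for Q = 8.808/1 = 8.808
Smallest n/ν is T → limiting reagent.
n(E) = (4/3) × 18.20 = 24.27 mol
mass = 24.27 × 49.90 = 1211 g

1211 g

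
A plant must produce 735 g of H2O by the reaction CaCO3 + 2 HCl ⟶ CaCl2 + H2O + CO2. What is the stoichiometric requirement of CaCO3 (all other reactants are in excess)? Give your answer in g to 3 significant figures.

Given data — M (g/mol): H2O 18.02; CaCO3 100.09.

4080 g

n(H2O) = 735 / 18.02 = 40.79 mol
n(CaCO3) = (1/1) × 40.79 = 40.79 mol
mass = 40.79 × 100.09 = 4083 g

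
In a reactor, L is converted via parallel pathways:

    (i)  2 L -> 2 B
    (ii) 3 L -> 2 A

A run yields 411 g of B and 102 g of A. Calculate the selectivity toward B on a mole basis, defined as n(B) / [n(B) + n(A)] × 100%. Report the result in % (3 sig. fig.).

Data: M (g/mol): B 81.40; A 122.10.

n(B) = 411 / 81.40 = 5.049 mol
n(A) = 102 / 122.10 = 0.8354 mol
selectivity = 5.049/(5.049+0.8354) × 100 = 85.80 %

85.8 %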